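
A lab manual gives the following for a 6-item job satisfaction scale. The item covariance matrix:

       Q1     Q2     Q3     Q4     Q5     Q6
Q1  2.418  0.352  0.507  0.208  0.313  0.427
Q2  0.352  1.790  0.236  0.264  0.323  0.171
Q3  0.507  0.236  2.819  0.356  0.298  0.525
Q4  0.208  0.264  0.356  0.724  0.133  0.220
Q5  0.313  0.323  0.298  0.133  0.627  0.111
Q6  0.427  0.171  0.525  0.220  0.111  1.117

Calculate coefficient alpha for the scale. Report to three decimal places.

coefficient alpha = 0.580

sum of item variances = 2.418 + 1.790 + 2.819 + 0.724 + 0.627 + 1.117 = 9.495
Sum of the distinct covariances = 4.444
σ²_total = 9.495 + 2 × 4.444 = 18.383
α = (k/(k−1))·(1 − sum of item variances/σ²_total) = (6/5)·(1 − 9.495/18.383) = 0.580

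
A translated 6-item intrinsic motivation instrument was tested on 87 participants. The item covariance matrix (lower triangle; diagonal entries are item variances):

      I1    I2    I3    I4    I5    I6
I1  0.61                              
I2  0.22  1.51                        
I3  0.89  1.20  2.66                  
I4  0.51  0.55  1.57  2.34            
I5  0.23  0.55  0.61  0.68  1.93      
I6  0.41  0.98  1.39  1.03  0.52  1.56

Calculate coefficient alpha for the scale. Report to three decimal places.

α = 0.818

Σσᵢ² = 0.61 + 1.51 + 2.66 + 2.34 + 1.93 + 1.56 = 10.61
Sum of off-diagonal covariances = 11.34
σ²_T = 10.61 + 2 × 11.34 = 33.29
α = (k/(k−1))·(1 − Σσᵢ²/σ²_T) = (6/5)·(1 − 10.61/33.29) = 0.818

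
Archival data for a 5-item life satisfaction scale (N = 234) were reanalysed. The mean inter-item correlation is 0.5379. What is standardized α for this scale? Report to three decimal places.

Standardized α = k·r̄ / (1 + (k−1)·r̄) = 5 × 0.5379 / (1 + 4 × 0.5379)
  = 2.6895 / 3.1516 = 0.853

standardized α = 0.853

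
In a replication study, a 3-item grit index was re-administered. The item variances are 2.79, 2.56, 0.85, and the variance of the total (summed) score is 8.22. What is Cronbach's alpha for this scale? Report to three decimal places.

sum of item variances = 2.79 + 2.56 + 0.85 = 6.20
α = (k/(k−1))·(1 − sum of item variances/σ²_total) = (3/2)·(1 − 6.20/8.22) = 0.369

Cronbach's alpha = 0.369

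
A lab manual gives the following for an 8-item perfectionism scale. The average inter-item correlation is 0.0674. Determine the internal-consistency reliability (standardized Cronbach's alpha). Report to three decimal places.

α = 0.366

Standardized α = k·r̄ / (1 + (k−1)·r̄) = 8 × 0.0674 / (1 + 7 × 0.0674)
  = 0.5392 / 1.4718 = 0.366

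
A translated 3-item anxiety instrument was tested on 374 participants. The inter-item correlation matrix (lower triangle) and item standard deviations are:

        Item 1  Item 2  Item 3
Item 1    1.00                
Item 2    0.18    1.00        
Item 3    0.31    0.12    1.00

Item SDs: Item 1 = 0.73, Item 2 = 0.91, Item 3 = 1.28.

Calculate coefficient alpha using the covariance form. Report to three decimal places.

coefficient alpha = 0.402

Σσ²ᵢ = 0.73² + 0.91² + 1.28² = 2.9994
Covariances σ_ij = r_ij · s_i · s_j:
  σ(Item 1,Item 2) = 0.18 × 0.73 × 0.91 = 0.1196
  σ(Item 1,Item 3) = 0.31 × 0.73 × 1.28 = 0.2897
  σ(Item 2,Item 3) = 0.12 × 0.91 × 1.28 = 0.1398
σ²_T = Σσ²ᵢ + 2·Σσ_ij = 2.9994 + 2 × 0.5491 = 4.0976
α = (3/2)·(1 − 2.9994/4.0976) = 0.402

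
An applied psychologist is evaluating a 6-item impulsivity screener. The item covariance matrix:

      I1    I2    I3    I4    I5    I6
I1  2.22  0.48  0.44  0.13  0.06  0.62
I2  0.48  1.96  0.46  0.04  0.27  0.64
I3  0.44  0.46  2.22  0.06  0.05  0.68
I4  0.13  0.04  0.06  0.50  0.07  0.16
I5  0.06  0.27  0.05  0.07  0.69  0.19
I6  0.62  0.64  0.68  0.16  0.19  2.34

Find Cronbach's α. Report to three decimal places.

Σσᵢ² = 2.22 + 1.96 + 2.22 + 0.50 + 0.69 + 2.34 = 9.93
Sum of off-diagonal covariances = 4.35
Var(T) = 9.93 + 2 × 4.35 = 18.63
α = (k/(k−1))·(1 − Σσᵢ²/Var(T)) = (6/5)·(1 − 9.93/18.63) = 0.560

α = 0.560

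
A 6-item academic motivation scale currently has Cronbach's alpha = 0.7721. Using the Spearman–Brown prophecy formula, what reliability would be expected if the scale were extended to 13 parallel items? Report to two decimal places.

Length factor m = 13/6 = 2.1667
α' = m·α / (1 + (m−1)·α)
   = 13/6 × 0.7721 / (1 + (13/6 − 1) × 0.7721)
   = 1.6729 / 1.9008 = 0.88

predicted reliability = 0.88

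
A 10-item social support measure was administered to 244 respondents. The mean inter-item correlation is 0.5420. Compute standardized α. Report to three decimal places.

Standardized α = k·r̄ / (1 + (k−1)·r̄) = 10 × 0.5420 / (1 + 9 × 0.5420)
  = 5.4200 / 5.8780 = 0.922

α = 0.922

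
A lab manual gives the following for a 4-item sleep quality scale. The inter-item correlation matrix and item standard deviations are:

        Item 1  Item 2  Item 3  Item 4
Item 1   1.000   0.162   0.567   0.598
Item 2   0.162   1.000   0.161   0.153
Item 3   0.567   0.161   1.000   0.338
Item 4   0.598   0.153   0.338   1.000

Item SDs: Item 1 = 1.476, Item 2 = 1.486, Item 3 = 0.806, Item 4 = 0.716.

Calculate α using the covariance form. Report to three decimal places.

α = 0.592

Σσ²ᵢ = 1.476² + 1.486² + 0.806² + 0.716² = 5.5491
Covariances σ_ij = r_ij · s_i · s_j:
  σ(Item 1,Item 2) = 0.162 × 1.476 × 1.486 = 0.3553
  σ(Item 1,Item 3) = 0.567 × 1.476 × 0.806 = 0.6745
  σ(Item 1,Item 4) = 0.598 × 1.476 × 0.716 = 0.6320
  σ(Item 2,Item 3) = 0.161 × 1.486 × 0.806 = 0.1928
  σ(Item 2,Item 4) = 0.153 × 1.486 × 0.716 = 0.1628
  σ(Item 3,Item 4) = 0.338 × 0.806 × 0.716 = 0.1951
σ²_T = Σσ²ᵢ + 2·Σσ_ij = 5.5491 + 2 × 2.2125 = 9.9741
α = (4/3)·(1 − 5.5491/9.9741) = 0.592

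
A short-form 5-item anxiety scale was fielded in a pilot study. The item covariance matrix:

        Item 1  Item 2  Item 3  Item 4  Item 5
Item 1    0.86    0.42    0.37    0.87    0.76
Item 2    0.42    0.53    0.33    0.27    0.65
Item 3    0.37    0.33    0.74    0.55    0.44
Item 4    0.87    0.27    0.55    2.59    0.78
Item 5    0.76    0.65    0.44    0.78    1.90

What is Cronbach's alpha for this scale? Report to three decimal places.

sum of item variances = 0.86 + 0.53 + 0.74 + 2.59 + 1.90 = 6.62
Sum of the distinct covariances = 5.44
total variance = 6.62 + 2 × 5.44 = 17.50
α = (k/(k−1))·(1 − sum of item variances/total variance) = (5/4)·(1 − 6.62/17.50) = 0.777

α = 0.777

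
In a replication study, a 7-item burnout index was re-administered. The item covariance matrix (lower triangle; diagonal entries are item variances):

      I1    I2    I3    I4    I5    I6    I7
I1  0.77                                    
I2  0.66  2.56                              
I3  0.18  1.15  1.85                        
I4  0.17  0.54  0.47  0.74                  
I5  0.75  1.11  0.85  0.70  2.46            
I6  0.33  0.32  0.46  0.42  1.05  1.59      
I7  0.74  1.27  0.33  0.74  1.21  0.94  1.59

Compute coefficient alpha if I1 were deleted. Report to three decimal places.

α = 0.818

Remaining items: I2, I3, I4, I5, I6, I7 (k = 6).
Σσᵢ² = 2.56 + 1.85 + 0.74 + 2.46 + 1.59 + 1.59 = 10.79
Var(T) = 10.79 + 2 × 11.56 = 33.91
α (item deleted) = (6/5)·(1 − 10.79/33.91) = 0.818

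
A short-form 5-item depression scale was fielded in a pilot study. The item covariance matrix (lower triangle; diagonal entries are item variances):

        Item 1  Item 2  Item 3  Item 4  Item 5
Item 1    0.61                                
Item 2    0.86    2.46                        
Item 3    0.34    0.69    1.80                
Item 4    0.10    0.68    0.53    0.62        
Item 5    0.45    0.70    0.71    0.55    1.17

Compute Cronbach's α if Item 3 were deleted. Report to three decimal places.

α = 0.772

Remaining items: Item 1, Item 2, Item 4, Item 5 (k = 4).
Σσᵢ² = 0.61 + 2.46 + 0.62 + 1.17 = 4.86
Var(T) = 4.86 + 2 × 3.34 = 11.54
α (item deleted) = (4/3)·(1 − 4.86/11.54) = 0.772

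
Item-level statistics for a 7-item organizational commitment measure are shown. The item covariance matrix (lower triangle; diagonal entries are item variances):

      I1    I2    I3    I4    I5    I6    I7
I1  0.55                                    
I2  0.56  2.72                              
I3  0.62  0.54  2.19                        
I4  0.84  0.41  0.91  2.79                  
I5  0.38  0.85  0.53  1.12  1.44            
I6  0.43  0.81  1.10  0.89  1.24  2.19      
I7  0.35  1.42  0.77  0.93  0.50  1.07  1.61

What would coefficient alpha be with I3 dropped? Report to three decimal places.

coefficient alpha = 0.811

Remaining items: I1, I2, I4, I5, I6, I7 (k = 6).
sum of item variances = 0.55 + 2.72 + 2.79 + 1.44 + 2.19 + 1.61 = 11.30
σ²_total = 11.30 + 2 × 11.80 = 34.90
α (item deleted) = (6/5)·(1 − 11.30/34.90) = 0.811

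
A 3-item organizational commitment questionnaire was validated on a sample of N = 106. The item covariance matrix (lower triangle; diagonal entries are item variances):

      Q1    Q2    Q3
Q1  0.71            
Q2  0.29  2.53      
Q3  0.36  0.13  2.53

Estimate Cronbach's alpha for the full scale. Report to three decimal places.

Σσ²ᵢ = 0.71 + 2.53 + 2.53 = 5.77
Sum of the distinct covariances = 0.78
σ²_total = 5.77 + 2 × 0.78 = 7.33
α = (k/(k−1))·(1 − Σσ²ᵢ/σ²_total) = (3/2)·(1 − 5.77/7.33) = 0.319

α = 0.319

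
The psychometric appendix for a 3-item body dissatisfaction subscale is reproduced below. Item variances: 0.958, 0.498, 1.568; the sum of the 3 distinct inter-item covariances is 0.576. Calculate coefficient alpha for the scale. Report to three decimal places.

coefficient alpha = 0.414

Σσ²ᵢ = 0.958 + 0.498 + 1.568 = 3.024
Sum of distinct covariances = 0.576
σ²_total = Σσ²ᵢ + 2·Σcov = 3.024 + 2 × 0.576 = 4.176
α = (3/2)·(1 − 3.024/4.176) = 0.414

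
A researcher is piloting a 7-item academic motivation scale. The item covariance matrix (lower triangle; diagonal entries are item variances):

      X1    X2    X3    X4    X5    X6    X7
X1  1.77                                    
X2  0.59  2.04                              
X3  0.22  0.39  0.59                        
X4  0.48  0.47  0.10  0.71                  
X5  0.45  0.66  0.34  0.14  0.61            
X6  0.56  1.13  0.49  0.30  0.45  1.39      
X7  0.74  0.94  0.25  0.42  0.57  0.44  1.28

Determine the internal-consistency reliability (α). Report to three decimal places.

sum of item variances = 1.77 + 2.04 + 0.59 + 0.71 + 0.61 + 1.39 + 1.28 = 8.39
Σ_{i<j} σ_ij = 10.13
total variance = 8.39 + 2 × 10.13 = 28.65
α = (k/(k−1))·(1 − sum of item variances/total variance) = (7/6)·(1 − 8.39/28.65) = 0.825

α = 0.825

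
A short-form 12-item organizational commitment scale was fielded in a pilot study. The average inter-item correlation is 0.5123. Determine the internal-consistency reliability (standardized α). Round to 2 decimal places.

standardized α = 0.93

Standardized α = k·r̄ / (1 + (k−1)·r̄) = 12 × 0.5123 / (1 + 11 × 0.5123)
  = 6.1476 / 6.6353 = 0.93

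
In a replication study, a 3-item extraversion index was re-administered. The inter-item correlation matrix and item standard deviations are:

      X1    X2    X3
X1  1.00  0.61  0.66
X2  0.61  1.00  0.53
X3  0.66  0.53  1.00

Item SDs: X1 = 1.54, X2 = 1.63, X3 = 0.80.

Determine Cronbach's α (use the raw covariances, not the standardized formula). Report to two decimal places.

Cronbach's α = 0.78

Σσ²ᵢ = 1.54² + 1.63² + 0.80² = 5.6685
Covariances σ_ij = r_ij · s_i · s_j:
  σ(X1,X2) = 0.61 × 1.54 × 1.63 = 1.5312
  σ(X1,X3) = 0.66 × 1.54 × 0.80 = 0.8131
  σ(X2,X3) = 0.53 × 1.63 × 0.80 = 0.6911
σ²_T = Σσ²ᵢ + 2·Σσ_ij = 5.6685 + 2 × 3.0354 = 11.7393
α = (3/2)·(1 − 5.6685/11.7393) = 0.78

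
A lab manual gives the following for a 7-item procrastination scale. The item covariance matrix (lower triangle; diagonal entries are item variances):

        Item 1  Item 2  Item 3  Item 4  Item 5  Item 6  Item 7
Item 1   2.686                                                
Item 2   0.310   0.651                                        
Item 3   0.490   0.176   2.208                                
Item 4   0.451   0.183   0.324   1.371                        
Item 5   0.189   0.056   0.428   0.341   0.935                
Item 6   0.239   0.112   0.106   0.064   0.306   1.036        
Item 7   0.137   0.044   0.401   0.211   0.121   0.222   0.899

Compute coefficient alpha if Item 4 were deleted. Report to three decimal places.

α = 0.531

Remaining items: Item 1, Item 2, Item 3, Item 5, Item 6, Item 7 (k = 6).
ΣVar(i) = 2.686 + 0.651 + 2.208 + 0.935 + 1.036 + 0.899 = 8.415
σ²_T = 8.415 + 2 × 3.337 = 15.089
α (item deleted) = (6/5)·(1 − 8.415/15.089) = 0.531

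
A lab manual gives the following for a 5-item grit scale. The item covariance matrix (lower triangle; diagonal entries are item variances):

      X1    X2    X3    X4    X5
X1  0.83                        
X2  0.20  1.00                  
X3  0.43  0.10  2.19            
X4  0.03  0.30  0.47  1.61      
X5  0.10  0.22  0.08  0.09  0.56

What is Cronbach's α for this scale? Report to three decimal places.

α = 0.494

Σσᵢ² = 0.83 + 1.00 + 2.19 + 1.61 + 0.56 = 6.19
Σ_{i<j} σ_ij = 2.02
σ²_total = 6.19 + 2 × 2.02 = 10.23
α = (k/(k−1))·(1 − Σσᵢ²/σ²_total) = (5/4)·(1 − 6.19/10.23) = 0.494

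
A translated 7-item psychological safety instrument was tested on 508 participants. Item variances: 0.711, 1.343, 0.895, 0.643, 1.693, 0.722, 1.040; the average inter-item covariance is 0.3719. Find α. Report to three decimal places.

α = 0.804

Σσ²ᵢ = 0.711 + 1.343 + 0.895 + 0.643 + 1.693 + 0.722 + 1.040 = 7.047
Sum of the 21 distinct covariances = 21 × 0.3719 = 7.8099
σ²_total = Σσ²ᵢ + 2·Σcov = 7.047 + 2 × 7.8099 = 22.6668
α = (7/6)·(1 − 7.047/22.6668) = 0.804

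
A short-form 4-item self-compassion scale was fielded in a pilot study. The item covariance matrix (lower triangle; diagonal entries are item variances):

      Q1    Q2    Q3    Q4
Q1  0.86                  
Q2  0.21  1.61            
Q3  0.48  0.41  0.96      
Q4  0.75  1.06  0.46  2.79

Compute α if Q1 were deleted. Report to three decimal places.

Remaining items: Q2, Q3, Q4 (k = 3).
sum of item variances = 1.61 + 0.96 + 2.79 = 5.36
σ²_T = 5.36 + 2 × 1.93 = 9.22
α (item deleted) = (3/2)·(1 − 5.36/9.22) = 0.628

α = 0.628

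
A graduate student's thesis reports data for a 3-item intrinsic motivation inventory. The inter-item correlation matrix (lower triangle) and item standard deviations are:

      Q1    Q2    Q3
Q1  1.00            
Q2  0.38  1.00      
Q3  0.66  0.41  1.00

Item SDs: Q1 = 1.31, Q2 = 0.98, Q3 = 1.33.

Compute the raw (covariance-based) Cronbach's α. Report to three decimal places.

Σσ²ᵢ = 1.31² + 0.98² + 1.33² = 4.4454
Covariances σ_ij = r_ij · s_i · s_j:
  σ(Q1,Q2) = 0.38 × 1.31 × 0.98 = 0.4878
  σ(Q1,Q3) = 0.66 × 1.31 × 1.33 = 1.1499
  σ(Q2,Q3) = 0.41 × 0.98 × 1.33 = 0.5344
σ²_T = Σσ²ᵢ + 2·Σσ_ij = 4.4454 + 2 × 2.1721 = 8.7896
α = (3/2)·(1 − 4.4454/8.7896) = 0.741

α = 0.741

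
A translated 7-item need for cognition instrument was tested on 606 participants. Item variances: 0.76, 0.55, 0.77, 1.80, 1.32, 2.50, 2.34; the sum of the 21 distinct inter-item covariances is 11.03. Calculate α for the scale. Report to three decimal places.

sum of item variances = 0.76 + 0.55 + 0.77 + 1.80 + 1.32 + 2.50 + 2.34 = 10.04
Sum of distinct covariances = 11.03
σ²_total = sum of item variances + 2·Σcov = 10.04 + 2 × 11.03 = 32.10
α = (7/6)·(1 − 10.04/32.10) = 0.802

α = 0.802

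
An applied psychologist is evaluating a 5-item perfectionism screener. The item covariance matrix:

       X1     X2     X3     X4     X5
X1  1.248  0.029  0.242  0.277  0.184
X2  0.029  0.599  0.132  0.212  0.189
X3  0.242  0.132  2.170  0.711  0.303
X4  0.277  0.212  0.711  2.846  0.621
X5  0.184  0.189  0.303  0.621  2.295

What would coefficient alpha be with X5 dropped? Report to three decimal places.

Remaining items: X1, X2, X3, X4 (k = 4).
Σσᵢ² = 1.248 + 0.599 + 2.170 + 2.846 = 6.863
total variance = 6.863 + 2 × 1.603 = 10.069
α (item deleted) = (4/3)·(1 − 6.863/10.069) = 0.425

coefficient alpha = 0.425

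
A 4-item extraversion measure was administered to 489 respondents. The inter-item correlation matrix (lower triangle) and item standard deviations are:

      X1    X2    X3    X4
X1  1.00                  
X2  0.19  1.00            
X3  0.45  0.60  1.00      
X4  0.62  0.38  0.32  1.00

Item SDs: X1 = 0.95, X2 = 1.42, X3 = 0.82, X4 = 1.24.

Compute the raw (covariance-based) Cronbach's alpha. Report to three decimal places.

α = 0.722

Σσ²ᵢ = 0.95² + 1.42² + 0.82² + 1.24² = 5.1289
Covariances σ_ij = r_ij · s_i · s_j:
  σ(X1,X2) = 0.19 × 0.95 × 1.42 = 0.2563
  σ(X1,X3) = 0.45 × 0.95 × 0.82 = 0.3505
  σ(X1,X4) = 0.62 × 0.95 × 1.24 = 0.7304
  σ(X2,X3) = 0.60 × 1.42 × 0.82 = 0.6986
  σ(X2,X4) = 0.38 × 1.42 × 1.24 = 0.6691
  σ(X3,X4) = 0.32 × 0.82 × 1.24 = 0.3254
σ²_T = Σσ²ᵢ + 2·Σσ_ij = 5.1289 + 2 × 3.0303 = 11.1895
α = (4/3)·(1 − 5.1289/11.1895) = 0.722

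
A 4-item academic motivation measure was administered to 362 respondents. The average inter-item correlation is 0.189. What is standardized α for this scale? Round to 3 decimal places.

Standardized α = k·r̄ / (1 + (k−1)·r̄) = 4 × 0.189 / (1 + 3 × 0.189)
  = 0.7560 / 1.5670 = 0.482

standardized α = 0.482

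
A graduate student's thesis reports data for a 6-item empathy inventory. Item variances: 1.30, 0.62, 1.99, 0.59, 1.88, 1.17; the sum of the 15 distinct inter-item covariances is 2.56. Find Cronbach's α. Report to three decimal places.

Cronbach's α = 0.485

Σσᵢ² = 1.30 + 0.62 + 1.99 + 0.59 + 1.88 + 1.17 = 7.55
Sum of distinct covariances = 2.56
total variance = Σσᵢ² + 2·Σcov = 7.55 + 2 × 2.56 = 12.67
α = (6/5)·(1 − 7.55/12.67) = 0.485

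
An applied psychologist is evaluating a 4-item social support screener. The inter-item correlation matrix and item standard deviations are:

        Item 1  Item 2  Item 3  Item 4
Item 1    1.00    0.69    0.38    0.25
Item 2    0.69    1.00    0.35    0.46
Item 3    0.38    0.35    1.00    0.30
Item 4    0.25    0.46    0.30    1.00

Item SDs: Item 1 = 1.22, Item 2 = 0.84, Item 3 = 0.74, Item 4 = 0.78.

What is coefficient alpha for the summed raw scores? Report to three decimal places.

Σσ²ᵢ = 1.22² + 0.84² + 0.74² + 0.78² = 3.3500
Covariances σ_ij = r_ij · s_i · s_j:
  σ(Item 1,Item 2) = 0.69 × 1.22 × 0.84 = 0.7071
  σ(Item 1,Item 3) = 0.38 × 1.22 × 0.74 = 0.3431
  σ(Item 1,Item 4) = 0.25 × 1.22 × 0.78 = 0.2379
  σ(Item 2,Item 3) = 0.35 × 0.84 × 0.74 = 0.2176
  σ(Item 2,Item 4) = 0.46 × 0.84 × 0.78 = 0.3014
  σ(Item 3,Item 4) = 0.30 × 0.74 × 0.78 = 0.1732
σ²_T = Σσ²ᵢ + 2·Σσ_ij = 3.3500 + 2 × 1.9803 = 7.3106
α = (4/3)·(1 − 3.3500/7.3106) = 0.722

α = 0.722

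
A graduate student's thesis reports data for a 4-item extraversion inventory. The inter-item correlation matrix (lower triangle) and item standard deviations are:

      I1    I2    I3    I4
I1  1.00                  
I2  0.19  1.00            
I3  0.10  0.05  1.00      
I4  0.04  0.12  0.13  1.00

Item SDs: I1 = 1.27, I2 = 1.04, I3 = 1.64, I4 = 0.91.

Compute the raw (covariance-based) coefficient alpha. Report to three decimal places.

α = 0.299

Σσ²ᵢ = 1.27² + 1.04² + 1.64² + 0.91² = 6.2122
Covariances σ_ij = r_ij · s_i · s_j:
  σ(I1,I2) = 0.19 × 1.27 × 1.04 = 0.2510
  σ(I1,I3) = 0.10 × 1.27 × 1.64 = 0.2083
  σ(I1,I4) = 0.04 × 1.27 × 0.91 = 0.0462
  σ(I2,I3) = 0.05 × 1.04 × 1.64 = 0.0853
  σ(I2,I4) = 0.12 × 1.04 × 0.91 = 0.1136
  σ(I3,I4) = 0.13 × 1.64 × 0.91 = 0.1940
σ²_T = Σσ²ᵢ + 2·Σσ_ij = 6.2122 + 2 × 0.8984 = 8.0090
α = (4/3)·(1 − 6.2122/8.0090) = 0.299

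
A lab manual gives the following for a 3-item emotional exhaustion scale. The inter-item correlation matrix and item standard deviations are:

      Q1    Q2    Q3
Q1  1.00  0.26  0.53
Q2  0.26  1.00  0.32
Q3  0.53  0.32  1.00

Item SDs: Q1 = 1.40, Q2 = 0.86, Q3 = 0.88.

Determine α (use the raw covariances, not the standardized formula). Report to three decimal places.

α = 0.615

Σσ²ᵢ = 1.40² + 0.86² + 0.88² = 3.4740
Covariances σ_ij = r_ij · s_i · s_j:
  σ(Q1,Q2) = 0.26 × 1.40 × 0.86 = 0.3130
  σ(Q1,Q3) = 0.53 × 1.40 × 0.88 = 0.6530
  σ(Q2,Q3) = 0.32 × 0.86 × 0.88 = 0.2422
σ²_T = Σσ²ᵢ + 2·Σσ_ij = 3.4740 + 2 × 1.2082 = 5.8904
α = (3/2)·(1 − 3.4740/5.8904) = 0.615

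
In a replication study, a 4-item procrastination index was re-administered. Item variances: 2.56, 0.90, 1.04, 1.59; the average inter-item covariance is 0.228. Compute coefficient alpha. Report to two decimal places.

Σσ²ᵢ = 2.56 + 0.90 + 1.04 + 1.59 = 6.09
Sum of the 6 distinct covariances = 6 × 0.228 = 1.368
Var(T) = Σσ²ᵢ + 2·Σcov = 6.09 + 2 × 1.368 = 8.826
α = (4/3)·(1 − 6.09/8.826) = 0.41

α = 0.41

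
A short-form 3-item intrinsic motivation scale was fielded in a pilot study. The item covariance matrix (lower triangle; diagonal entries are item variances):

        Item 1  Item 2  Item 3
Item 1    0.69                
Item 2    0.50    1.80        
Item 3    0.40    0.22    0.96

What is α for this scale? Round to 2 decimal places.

Σσ²ᵢ = 0.69 + 1.80 + 0.96 = 3.45
Sum of the distinct covariances = 1.12
σ²_T = 3.45 + 2 × 1.12 = 5.69
α = (k/(k−1))·(1 − Σσ²ᵢ/σ²_T) = (3/2)·(1 − 3.45/5.69) = 0.59

α = 0.59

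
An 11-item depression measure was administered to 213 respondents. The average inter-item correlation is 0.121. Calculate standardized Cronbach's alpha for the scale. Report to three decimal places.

Standardized α = k·r̄ / (1 + (k−1)·r̄) = 11 × 0.121 / (1 + 10 × 0.121)
  = 1.3310 / 2.2100 = 0.602

standardized Cronbach's alpha = 0.602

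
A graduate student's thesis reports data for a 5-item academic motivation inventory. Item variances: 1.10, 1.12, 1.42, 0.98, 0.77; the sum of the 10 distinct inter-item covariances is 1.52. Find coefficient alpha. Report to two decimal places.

Σσᵢ² = 1.10 + 1.12 + 1.42 + 0.98 + 0.77 = 5.39
Sum of distinct covariances = 1.52
Var(T) = Σσᵢ² + 2·Σcov = 5.39 + 2 × 1.52 = 8.43
α = (5/4)·(1 − 5.39/8.43) = 0.45

α = 0.45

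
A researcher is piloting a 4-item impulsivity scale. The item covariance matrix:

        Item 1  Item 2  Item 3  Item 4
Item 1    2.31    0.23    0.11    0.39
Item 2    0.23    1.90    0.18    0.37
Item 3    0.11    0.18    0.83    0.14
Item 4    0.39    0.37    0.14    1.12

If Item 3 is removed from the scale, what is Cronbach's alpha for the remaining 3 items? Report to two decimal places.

Remaining items: Item 1, Item 2, Item 4 (k = 3).
sum of item variances = 2.31 + 1.90 + 1.12 = 5.33
Var(T) = 5.33 + 2 × 0.99 = 7.31
α (item deleted) = (3/2)·(1 − 5.33/7.31) = 0.41

α = 0.41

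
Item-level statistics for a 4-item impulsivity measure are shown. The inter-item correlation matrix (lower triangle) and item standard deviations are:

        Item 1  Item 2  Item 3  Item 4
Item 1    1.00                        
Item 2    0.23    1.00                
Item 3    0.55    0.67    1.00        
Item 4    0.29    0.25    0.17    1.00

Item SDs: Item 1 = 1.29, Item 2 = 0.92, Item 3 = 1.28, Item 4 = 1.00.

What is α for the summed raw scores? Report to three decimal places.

α = 0.694

Σσ²ᵢ = 1.29² + 0.92² + 1.28² + 1.00² = 5.1489
Covariances σ_ij = r_ij · s_i · s_j:
  σ(Item 1,Item 2) = 0.23 × 1.29 × 0.92 = 0.2730
  σ(Item 1,Item 3) = 0.55 × 1.29 × 1.28 = 0.9082
  σ(Item 1,Item 4) = 0.29 × 1.29 × 1.00 = 0.3741
  σ(Item 2,Item 3) = 0.67 × 0.92 × 1.28 = 0.7890
  σ(Item 2,Item 4) = 0.25 × 0.92 × 1.00 = 0.2300
  σ(Item 3,Item 4) = 0.17 × 1.28 × 1.00 = 0.2176
σ²_T = Σσ²ᵢ + 2·Σσ_ij = 5.1489 + 2 × 2.7919 = 10.7327
α = (4/3)·(1 − 5.1489/10.7327) = 0.694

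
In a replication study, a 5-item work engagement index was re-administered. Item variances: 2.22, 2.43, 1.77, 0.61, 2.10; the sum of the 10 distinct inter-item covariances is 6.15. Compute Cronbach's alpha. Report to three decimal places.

ΣVar(i) = 2.22 + 2.43 + 1.77 + 0.61 + 2.10 = 9.13
Sum of distinct covariances = 6.15
σ²_total = ΣVar(i) + 2·Σcov = 9.13 + 2 × 6.15 = 21.43
α = (5/4)·(1 − 9.13/21.43) = 0.717

α = 0.717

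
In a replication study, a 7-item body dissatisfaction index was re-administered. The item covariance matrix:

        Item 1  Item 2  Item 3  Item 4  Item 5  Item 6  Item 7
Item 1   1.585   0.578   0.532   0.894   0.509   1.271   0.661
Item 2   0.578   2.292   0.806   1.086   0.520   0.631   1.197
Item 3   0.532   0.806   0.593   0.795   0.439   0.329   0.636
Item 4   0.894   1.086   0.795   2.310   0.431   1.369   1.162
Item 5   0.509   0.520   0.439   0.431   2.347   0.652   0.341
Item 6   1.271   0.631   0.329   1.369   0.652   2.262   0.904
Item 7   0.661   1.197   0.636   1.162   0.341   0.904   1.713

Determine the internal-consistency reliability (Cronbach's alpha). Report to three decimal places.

Cronbach's alpha = 0.824

Σσᵢ² = 1.585 + 2.292 + 0.593 + 2.310 + 2.347 + 2.262 + 1.713 = 13.102
Sum of the distinct covariances = 15.743
σ²_total = 13.102 + 2 × 15.743 = 44.588
α = (k/(k−1))·(1 − Σσᵢ²/σ²_total) = (7/6)·(1 − 13.102/44.588) = 0.824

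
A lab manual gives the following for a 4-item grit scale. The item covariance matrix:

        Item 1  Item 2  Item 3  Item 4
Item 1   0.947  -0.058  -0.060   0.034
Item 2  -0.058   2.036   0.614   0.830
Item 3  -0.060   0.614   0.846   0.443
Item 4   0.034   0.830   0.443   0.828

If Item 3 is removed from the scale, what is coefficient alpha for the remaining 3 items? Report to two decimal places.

Remaining items: Item 1, Item 2, Item 4 (k = 3).
Σσ²ᵢ = 0.947 + 2.036 + 0.828 = 3.811
σ²_total = 3.811 + 2 × 0.806 = 5.423
α (item deleted) = (3/2)·(1 − 3.811/5.423) = 0.45

coefficient alpha = 0.45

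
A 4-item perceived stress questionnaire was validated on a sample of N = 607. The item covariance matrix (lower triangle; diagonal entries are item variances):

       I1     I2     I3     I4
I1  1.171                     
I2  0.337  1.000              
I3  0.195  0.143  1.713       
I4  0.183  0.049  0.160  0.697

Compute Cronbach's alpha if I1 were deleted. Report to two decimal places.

α = 0.26

Remaining items: I2, I3, I4 (k = 3).
Σσᵢ² = 1.000 + 1.713 + 0.697 = 3.410
Var(T) = 3.410 + 2 × 0.352 = 4.114
α (item deleted) = (3/2)·(1 − 3.410/4.114) = 0.26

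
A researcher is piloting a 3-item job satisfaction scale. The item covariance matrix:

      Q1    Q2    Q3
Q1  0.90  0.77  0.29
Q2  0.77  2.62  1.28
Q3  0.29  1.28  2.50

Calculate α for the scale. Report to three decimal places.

α = 0.656

sum of item variances = 0.90 + 2.62 + 2.50 = 6.02
Sum of the distinct covariances = 2.34
σ²_T = 6.02 + 2 × 2.34 = 10.70
α = (k/(k−1))·(1 − sum of item variances/σ²_T) = (3/2)·(1 − 6.02/10.70) = 0.656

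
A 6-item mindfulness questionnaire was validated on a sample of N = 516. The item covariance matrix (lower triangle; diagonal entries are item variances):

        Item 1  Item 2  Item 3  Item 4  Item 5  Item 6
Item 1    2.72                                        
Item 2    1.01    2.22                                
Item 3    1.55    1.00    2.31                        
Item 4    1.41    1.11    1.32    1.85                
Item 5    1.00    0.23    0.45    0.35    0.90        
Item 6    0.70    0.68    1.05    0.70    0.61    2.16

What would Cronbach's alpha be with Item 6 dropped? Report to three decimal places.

α = 0.817

Remaining items: Item 1, Item 2, Item 3, Item 4, Item 5 (k = 5).
sum of item variances = 2.72 + 2.22 + 2.31 + 1.85 + 0.90 = 10.00
total variance = 10.00 + 2 × 9.43 = 28.86
α (item deleted) = (5/4)·(1 − 10.00/28.86) = 0.817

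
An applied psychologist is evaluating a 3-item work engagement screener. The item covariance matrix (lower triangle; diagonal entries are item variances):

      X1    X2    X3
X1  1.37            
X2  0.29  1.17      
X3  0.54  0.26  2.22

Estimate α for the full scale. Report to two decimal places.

Σσᵢ² = 1.37 + 1.17 + 2.22 = 4.76
Sum of off-diagonal covariances = 1.09
σ²_total = 4.76 + 2 × 1.09 = 6.94
α = (k/(k−1))·(1 − Σσᵢ²/σ²_total) = (3/2)·(1 − 4.76/6.94) = 0.47

α = 0.47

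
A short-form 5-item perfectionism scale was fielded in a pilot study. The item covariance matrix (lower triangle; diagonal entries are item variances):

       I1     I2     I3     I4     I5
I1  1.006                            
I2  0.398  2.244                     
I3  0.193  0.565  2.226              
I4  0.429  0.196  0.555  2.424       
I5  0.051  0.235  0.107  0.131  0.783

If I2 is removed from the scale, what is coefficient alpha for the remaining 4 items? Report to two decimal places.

coefficient alpha = 0.42

Remaining items: I1, I3, I4, I5 (k = 4).
Σσᵢ² = 1.006 + 2.226 + 2.424 + 0.783 = 6.439
Var(T) = 6.439 + 2 × 1.466 = 9.371
α (item deleted) = (4/3)·(1 − 6.439/9.371) = 0.42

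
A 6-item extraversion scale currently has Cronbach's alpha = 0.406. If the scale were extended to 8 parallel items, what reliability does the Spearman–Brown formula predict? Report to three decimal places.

Length factor m = 8/6 = 1.3333
α' = m·α / (1 + (m−1)·α)
   = 8/6 × 0.406 / (1 + (8/6 − 1) × 0.406)
   = 0.5413 / 1.1353 = 0.477

predicted reliability = 0.477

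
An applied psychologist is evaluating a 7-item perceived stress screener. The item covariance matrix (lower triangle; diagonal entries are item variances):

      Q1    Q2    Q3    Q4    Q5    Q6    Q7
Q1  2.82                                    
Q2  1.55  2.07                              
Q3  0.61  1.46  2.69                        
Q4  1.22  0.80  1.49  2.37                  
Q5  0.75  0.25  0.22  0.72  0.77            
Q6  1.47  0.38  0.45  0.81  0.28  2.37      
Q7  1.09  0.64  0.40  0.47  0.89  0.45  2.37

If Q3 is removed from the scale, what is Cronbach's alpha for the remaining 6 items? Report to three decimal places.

Remaining items: Q1, Q2, Q4, Q5, Q6, Q7 (k = 6).
Σσ²ᵢ = 2.82 + 2.07 + 2.37 + 0.77 + 2.37 + 2.37 = 12.77
total variance = 12.77 + 2 × 11.77 = 36.31
α (item deleted) = (6/5)·(1 − 12.77/36.31) = 0.778

Cronbach's alpha = 0.778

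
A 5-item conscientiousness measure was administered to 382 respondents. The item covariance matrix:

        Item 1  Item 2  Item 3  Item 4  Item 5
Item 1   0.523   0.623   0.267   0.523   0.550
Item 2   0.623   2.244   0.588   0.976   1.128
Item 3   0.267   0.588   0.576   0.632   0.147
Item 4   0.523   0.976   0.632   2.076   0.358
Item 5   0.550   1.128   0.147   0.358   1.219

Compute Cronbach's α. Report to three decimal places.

sum of item variances = 0.523 + 2.244 + 0.576 + 2.076 + 1.219 = 6.638
Σ_{i<j} σ_ij = 5.792
σ²_total = 6.638 + 2 × 5.792 = 18.222
α = (k/(k−1))·(1 − sum of item variances/σ²_total) = (5/4)·(1 − 6.638/18.222) = 0.795

Cronbach's α = 0.795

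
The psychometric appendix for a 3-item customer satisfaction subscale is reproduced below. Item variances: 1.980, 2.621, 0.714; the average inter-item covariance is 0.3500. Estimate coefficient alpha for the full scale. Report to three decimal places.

Σσᵢ² = 1.980 + 2.621 + 0.714 = 5.315
Sum of the 3 distinct covariances = 3 × 0.3500 = 1.0500
σ²_total = Σσᵢ² + 2·Σcov = 5.315 + 2 × 1.0500 = 7.4150
α = (3/2)·(1 − 5.315/7.4150) = 0.425

coefficient alpha = 0.425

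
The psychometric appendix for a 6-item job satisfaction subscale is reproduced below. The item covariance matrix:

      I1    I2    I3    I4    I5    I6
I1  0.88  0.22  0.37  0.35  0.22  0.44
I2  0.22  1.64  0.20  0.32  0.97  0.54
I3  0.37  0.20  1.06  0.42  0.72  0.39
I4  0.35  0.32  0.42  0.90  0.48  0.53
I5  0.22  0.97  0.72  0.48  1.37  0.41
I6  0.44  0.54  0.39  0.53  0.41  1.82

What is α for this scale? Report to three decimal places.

Σσᵢ² = 0.88 + 1.64 + 1.06 + 0.90 + 1.37 + 1.82 = 7.67
Sum of off-diagonal covariances = 6.58
σ²_total = 7.67 + 2 × 6.58 = 20.83
α = (k/(k−1))·(1 − Σσᵢ²/σ²_total) = (6/5)·(1 − 7.67/20.83) = 0.758

α = 0.758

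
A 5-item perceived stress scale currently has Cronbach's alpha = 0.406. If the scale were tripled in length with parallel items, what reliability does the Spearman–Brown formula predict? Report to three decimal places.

predicted reliability = 0.672

Length factor m = 3
α' = m·α / (1 + (m−1)·α)
   = 3 × 0.406 / (1 + (3 − 1) × 0.406)
   = 1.2180 / 1.8120 = 0.672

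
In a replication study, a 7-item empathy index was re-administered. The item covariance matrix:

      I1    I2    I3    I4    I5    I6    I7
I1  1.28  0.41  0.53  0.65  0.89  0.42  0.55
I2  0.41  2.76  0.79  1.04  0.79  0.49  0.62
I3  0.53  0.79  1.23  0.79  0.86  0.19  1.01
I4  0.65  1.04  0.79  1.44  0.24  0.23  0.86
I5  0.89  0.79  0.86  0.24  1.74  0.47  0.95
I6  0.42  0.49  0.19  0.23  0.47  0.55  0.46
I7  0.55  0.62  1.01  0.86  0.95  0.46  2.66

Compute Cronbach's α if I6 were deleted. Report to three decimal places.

Cronbach's α = 0.797

Remaining items: I1, I2, I3, I4, I5, I7 (k = 6).
Σσᵢ² = 1.28 + 2.76 + 1.23 + 1.44 + 1.74 + 2.66 = 11.11
σ²_total = 11.11 + 2 × 10.98 = 33.07
α (item deleted) = (6/5)·(1 − 11.11/33.07) = 0.797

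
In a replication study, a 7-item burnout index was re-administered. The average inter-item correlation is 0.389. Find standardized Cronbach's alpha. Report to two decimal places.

Standardized α = k·r̄ / (1 + (k−1)·r̄) = 7 × 0.389 / (1 + 6 × 0.389)
  = 2.7230 / 3.3340 = 0.82

standardized Cronbach's alpha = 0.82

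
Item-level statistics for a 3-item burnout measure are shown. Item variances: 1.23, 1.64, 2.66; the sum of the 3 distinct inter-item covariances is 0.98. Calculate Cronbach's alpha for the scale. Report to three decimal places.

Σσ²ᵢ = 1.23 + 1.64 + 2.66 = 5.53
Sum of distinct covariances = 0.98
Var(T) = Σσ²ᵢ + 2·Σcov = 5.53 + 2 × 0.98 = 7.49
α = (3/2)·(1 − 5.53/7.49) = 0.393

α = 0.393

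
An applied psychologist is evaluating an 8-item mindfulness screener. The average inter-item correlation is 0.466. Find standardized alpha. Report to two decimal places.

α = 0.87

Standardized α = k·r̄ / (1 + (k−1)·r̄) = 8 × 0.466 / (1 + 7 × 0.466)
  = 3.7280 / 4.2620 = 0.87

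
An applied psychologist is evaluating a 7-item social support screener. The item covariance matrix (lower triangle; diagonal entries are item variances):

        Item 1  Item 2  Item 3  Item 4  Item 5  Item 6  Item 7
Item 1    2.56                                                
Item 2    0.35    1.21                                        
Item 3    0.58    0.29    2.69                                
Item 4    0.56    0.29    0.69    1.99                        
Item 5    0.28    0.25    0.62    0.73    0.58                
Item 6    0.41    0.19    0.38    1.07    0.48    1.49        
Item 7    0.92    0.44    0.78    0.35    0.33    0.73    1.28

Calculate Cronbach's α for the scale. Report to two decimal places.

Cronbach's α = 0.75

Σσ²ᵢ = 2.56 + 1.21 + 2.69 + 1.99 + 0.58 + 1.49 + 1.28 = 11.80
Sum of off-diagonal covariances = 10.72
σ²_T = 11.80 + 2 × 10.72 = 33.24
α = (k/(k−1))·(1 − Σσ²ᵢ/σ²_T) = (7/6)·(1 − 11.80/33.24) = 0.75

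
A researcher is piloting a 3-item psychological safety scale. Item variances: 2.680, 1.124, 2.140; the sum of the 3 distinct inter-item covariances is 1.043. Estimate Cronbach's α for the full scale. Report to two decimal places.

Σσ²ᵢ = 2.680 + 1.124 + 2.140 = 5.944
Sum of distinct covariances = 1.043
σ²_total = Σσ²ᵢ + 2·Σcov = 5.944 + 2 × 1.043 = 8.030
α = (3/2)·(1 − 5.944/8.030) = 0.39

Cronbach's α = 0.39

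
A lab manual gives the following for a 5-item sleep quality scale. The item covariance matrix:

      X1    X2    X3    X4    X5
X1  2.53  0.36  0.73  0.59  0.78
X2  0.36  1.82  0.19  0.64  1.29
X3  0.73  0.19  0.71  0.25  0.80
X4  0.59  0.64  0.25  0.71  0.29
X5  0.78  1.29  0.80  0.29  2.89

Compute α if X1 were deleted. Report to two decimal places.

α = 0.71

Remaining items: X2, X3, X4, X5 (k = 4).
Σσᵢ² = 1.82 + 0.71 + 0.71 + 2.89 = 6.13
σ²_total = 6.13 + 2 × 3.46 = 13.05
α (item deleted) = (4/3)·(1 − 6.13/13.05) = 0.71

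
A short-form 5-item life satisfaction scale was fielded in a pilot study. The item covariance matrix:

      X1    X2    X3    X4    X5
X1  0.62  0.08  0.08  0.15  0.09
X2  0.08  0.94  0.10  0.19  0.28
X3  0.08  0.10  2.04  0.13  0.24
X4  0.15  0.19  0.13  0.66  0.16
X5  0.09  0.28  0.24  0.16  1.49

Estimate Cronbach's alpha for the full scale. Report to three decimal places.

Cronbach's alpha = 0.429

Σσᵢ² = 0.62 + 0.94 + 2.04 + 0.66 + 1.49 = 5.75
Sum of off-diagonal covariances = 1.50
total variance = 5.75 + 2 × 1.50 = 8.75
α = (k/(k−1))·(1 − Σσᵢ²/total variance) = (5/4)·(1 − 5.75/8.75) = 0.429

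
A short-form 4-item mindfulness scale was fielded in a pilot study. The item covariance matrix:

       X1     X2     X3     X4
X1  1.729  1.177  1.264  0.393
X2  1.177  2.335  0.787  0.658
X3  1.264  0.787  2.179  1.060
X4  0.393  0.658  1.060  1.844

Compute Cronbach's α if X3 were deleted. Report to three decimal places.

Remaining items: X1, X2, X4 (k = 3).
sum of item variances = 1.729 + 2.335 + 1.844 = 5.908
σ²_T = 5.908 + 2 × 2.228 = 10.364
α (item deleted) = (3/2)·(1 − 5.908/10.364) = 0.645

Cronbach's α = 0.645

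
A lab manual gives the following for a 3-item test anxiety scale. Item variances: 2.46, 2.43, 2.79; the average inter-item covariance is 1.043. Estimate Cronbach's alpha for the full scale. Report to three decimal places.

α = 0.673

Σσ²ᵢ = 2.46 + 2.43 + 2.79 = 7.68
Sum of the 3 distinct covariances = 3 × 1.043 = 3.129
total variance = Σσ²ᵢ + 2·Σcov = 7.68 + 2 × 3.129 = 13.938
α = (3/2)·(1 − 7.68/13.938) = 0.673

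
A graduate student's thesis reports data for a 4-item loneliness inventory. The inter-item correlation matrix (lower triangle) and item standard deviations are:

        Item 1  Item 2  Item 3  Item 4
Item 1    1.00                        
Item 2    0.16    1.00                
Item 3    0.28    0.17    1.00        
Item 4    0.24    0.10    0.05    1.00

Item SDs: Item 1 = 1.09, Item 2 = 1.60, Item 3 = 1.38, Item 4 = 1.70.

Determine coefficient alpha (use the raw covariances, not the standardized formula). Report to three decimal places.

Σσ²ᵢ = 1.09² + 1.60² + 1.38² + 1.70² = 8.5425
Covariances σ_ij = r_ij · s_i · s_j:
  σ(Item 1,Item 2) = 0.16 × 1.09 × 1.60 = 0.2790
  σ(Item 1,Item 3) = 0.28 × 1.09 × 1.38 = 0.4212
  σ(Item 1,Item 4) = 0.24 × 1.09 × 1.70 = 0.4447
  σ(Item 2,Item 3) = 0.17 × 1.60 × 1.38 = 0.3754
  σ(Item 2,Item 4) = 0.10 × 1.60 × 1.70 = 0.2720
  σ(Item 3,Item 4) = 0.05 × 1.38 × 1.70 = 0.1173
σ²_T = Σσ²ᵢ + 2·Σσ_ij = 8.5425 + 2 × 1.9096 = 12.3617
α = (4/3)·(1 − 8.5425/12.3617) = 0.412

coefficient alpha = 0.412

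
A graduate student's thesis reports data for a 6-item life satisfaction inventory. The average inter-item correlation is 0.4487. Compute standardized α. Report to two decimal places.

Standardized α = k·r̄ / (1 + (k−1)·r̄) = 6 × 0.4487 / (1 + 5 × 0.4487)
  = 2.6922 / 3.2435 = 0.83

α = 0.83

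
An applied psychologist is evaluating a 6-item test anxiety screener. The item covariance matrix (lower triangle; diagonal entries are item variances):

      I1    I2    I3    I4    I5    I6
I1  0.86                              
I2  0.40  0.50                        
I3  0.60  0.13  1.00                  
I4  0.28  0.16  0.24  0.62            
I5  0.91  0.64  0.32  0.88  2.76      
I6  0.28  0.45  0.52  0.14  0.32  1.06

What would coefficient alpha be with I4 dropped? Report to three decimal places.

coefficient alpha = 0.746

Remaining items: I1, I2, I3, I5, I6 (k = 5).
Σσ²ᵢ = 0.86 + 0.50 + 1.00 + 2.76 + 1.06 = 6.18
Var(T) = 6.18 + 2 × 4.57 = 15.32
α (item deleted) = (5/4)·(1 − 6.18/15.32) = 0.746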